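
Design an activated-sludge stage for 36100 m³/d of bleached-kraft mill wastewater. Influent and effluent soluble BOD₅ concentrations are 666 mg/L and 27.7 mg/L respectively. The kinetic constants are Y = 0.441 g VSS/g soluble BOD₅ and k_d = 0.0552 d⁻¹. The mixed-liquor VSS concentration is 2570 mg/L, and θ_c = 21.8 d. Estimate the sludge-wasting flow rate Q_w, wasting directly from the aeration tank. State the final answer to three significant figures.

Q_w ≈ 1790 m³/d

Rearranging the biomass balance for a CMAS with decay, V = Y·Q·ΔS·θ_c / [X·(1+k_d θ_c)] = 0.441 × 36100 × (666 − 27.7) × 21.8 / [2570 × (1 + 0.0552 × 21.8)] = 2.22×10^8 / 5663 = 39121 m³.
For wasting at MLVSS concentration, Q_w = V/θ_c = 39121/21.8 = 1795 m³/d.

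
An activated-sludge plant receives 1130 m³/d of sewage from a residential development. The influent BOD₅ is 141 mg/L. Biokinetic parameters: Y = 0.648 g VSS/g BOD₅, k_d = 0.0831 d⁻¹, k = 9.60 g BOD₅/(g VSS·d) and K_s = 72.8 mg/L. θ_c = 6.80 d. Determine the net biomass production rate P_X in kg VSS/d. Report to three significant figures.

P_X ≈ 64.7 kg VSS/d

Effluent substrate depends only on kinetics and SRT: S = K_s(1 + k_d θ_c) / [θ_c(Yk − k_d) − 1] = 72.8 × (1 + 0.0831 × 6.80) / [6.80 × (0.648 × 9.60 − 0.0831) − 1] = 113.9 / 40.74 = 2.797 mg/L.
Y_obs = Y / (1 + k_d θ_c) = 0.648 / (1 + 0.0831 × 6.80) = 0.648 / 1.565 = 0.4140.
ΔS = 141 − 2.80 = 138.2 mg/L, so the substrate removal rate is 1130 × 138.2/1000 = 156.2 kg BOD₅/d.
Biomass produced: P_X = Y_obs·Q·ΔS = 0.4140 × 156.2 ≈ 64.66 kg VSS/d.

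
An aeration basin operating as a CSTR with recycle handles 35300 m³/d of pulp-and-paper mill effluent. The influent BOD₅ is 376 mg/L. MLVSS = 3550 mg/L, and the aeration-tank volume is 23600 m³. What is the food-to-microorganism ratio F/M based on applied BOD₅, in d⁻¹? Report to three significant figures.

Food-to-microorganism ratio F/M = Q S₀ / (V X) = 35300 × 376 / (23600 × 3550) = 0.1584 d⁻¹.

F/M ≈ 0.158 d⁻¹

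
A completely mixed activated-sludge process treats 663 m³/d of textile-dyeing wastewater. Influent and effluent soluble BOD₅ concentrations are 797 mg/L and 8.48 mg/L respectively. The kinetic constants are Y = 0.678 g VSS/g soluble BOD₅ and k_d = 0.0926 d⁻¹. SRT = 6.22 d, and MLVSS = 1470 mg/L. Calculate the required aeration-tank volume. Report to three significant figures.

From the SRT design equation V = Y Q (S₀−S) θ_c / [X (1 + k_d θ_c)] = 0.678 × 663 × (797 − 8.48) × 6.22 / [1470 × (1 + 0.0926 × 6.22)] = 2.2×10^6 / 2317 = 951.7 m³.

V ≈ 952 m³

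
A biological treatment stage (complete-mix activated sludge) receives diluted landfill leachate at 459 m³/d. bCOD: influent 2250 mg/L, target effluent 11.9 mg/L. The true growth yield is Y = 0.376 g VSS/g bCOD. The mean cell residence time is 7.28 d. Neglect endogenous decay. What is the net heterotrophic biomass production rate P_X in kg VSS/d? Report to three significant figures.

With endogenous decay neglected, the observed yield equals the true yield: Y_obs = Y = 0.376 g VSS/g bCOD.
ΔS = 2250 − 11.9 = 2238 mg/L, so the substrate removal rate is 459 × 2238/1000 = 1027 kg bCOD/d.
P_X = Y_obs · Q(S₀ − S) = 0.3760 × 1027 = 386.3 kg VSS/d.

P_X ≈ 386 kg VSS/d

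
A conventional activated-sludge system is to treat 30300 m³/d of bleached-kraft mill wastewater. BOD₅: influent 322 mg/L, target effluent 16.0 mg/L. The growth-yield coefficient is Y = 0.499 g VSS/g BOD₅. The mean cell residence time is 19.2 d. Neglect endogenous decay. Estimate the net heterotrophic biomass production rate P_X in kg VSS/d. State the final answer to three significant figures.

Since k_d ≈ 0, Y_obs = Y = 0.499 g VSS/g BOD₅.
ΔS = 322 − 16.0 = 306.0 mg/L, so the substrate removal rate is 30300 × 306.0/1000 = 9272 kg BOD₅/d.
So the net sludge growth is P_X = 0.4990 × 9272 = 4627 kg VSS/d.

P_X ≈ 4630 kg VSS/d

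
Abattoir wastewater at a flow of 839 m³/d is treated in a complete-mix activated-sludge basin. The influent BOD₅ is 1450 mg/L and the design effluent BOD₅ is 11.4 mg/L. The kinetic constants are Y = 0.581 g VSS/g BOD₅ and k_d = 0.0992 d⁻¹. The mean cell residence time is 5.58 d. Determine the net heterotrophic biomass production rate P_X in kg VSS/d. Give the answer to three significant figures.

Y_obs = Y / (1 + k_d θ_c) = 0.581 / (1 + 0.0992 × 5.58) = 0.581 / 1.554 = 0.3740.
ΔS = 1450 − 11.4 = 1439 mg/L, so the substrate removal rate is 839 × 1439/1000 = 1207 kg BOD₅/d.
Net biomass production P_X = Y_obs × Q·(S₀ − S) = 0.3740 × 1207 = 451.4 kg VSS/d.

P_X ≈ 451 kg VSS/d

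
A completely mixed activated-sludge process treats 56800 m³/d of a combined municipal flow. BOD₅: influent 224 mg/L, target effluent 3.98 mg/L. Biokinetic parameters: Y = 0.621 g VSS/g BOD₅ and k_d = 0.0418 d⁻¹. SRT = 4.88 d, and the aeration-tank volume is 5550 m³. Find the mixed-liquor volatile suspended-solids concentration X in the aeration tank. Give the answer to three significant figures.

X ≈ 5670 mg/L

X = Y·Q·ΔS·θ_c / [V·(1 + k_d θ_c)] = 0.621 × 56800 × (224 − 3.98) × 4.88 / [5550 × (1 + 0.0418 × 4.88)] = 5668 mg/L.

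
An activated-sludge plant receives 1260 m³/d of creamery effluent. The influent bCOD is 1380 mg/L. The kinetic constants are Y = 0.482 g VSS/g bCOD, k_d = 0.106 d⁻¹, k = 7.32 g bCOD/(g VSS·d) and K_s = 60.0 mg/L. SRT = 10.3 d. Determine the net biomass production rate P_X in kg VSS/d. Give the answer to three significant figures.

Effluent substrate depends only on kinetics and SRT: S = K_s(1 + k_d θ_c) / [θ_c(Yk − k_d) − 1] = 60.0 × (1 + 0.106 × 10.3) / [10.3 × (0.482 × 7.32 − 0.106) − 1] = 125.5 / 34.25 = 3.665 mg/L.
Y_obs = Y / (1 + k_d θ_c) = 0.482 / (1 + 0.106 × 10.3) = 0.482 / 2.092 = 0.2304.
Substrate removed = Q·(S₀ − S) = 1260 m³/d × (1380 − 3.66) g/m³ = 1.73×10^6 g/d = 1734 kg/d.
P_X = Y_obs · Q(S₀ − S) = 0.2304 × 1734 = 399.6 kg VSS/d.

P_X ≈ 400 kg VSS/d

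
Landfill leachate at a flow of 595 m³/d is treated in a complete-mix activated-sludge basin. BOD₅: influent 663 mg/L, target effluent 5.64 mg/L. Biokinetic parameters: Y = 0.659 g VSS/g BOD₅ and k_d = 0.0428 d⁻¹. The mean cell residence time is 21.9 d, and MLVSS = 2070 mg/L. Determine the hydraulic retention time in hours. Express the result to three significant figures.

τ ≈ 56.8 h

Rearranging the biomass balance for a CMAS with decay, V = Y·Q·ΔS·θ_c / [X·(1+k_d θ_c)] = 0.659 × 595 × (663 − 5.64) × 21.9 / [2070 × (1 + 0.0428 × 21.9)] = 5.64×10^6 / 4010 = 1408 m³.
τ = V/Q = 1408/595 = 2.366 d, or 56.78 h.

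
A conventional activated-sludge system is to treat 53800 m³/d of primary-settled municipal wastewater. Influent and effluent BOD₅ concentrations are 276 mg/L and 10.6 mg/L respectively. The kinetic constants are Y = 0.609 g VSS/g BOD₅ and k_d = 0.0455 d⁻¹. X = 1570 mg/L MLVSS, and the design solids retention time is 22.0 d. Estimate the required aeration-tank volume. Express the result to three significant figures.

Steady-state biomass mass balance: V·X·(1 + k_d·θ_c) = Y·Q·(S₀ − S)·θ_c, so V = 0.609 × 53800 × (276 − 10.6) × 22.0 / [1570 × (1 + 0.0455 × 22.0)] = 1.91×10^8 / 3142 = 60894 m³.

V ≈ 60900 m³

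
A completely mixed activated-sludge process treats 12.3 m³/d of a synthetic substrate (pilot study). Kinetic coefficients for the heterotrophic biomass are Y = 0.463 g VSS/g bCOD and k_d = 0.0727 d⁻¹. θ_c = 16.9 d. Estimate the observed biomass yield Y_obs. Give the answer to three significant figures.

Y_obs ≈ 0.208 g VSS/g bCOD

Observed yield with endogenous decay: Y_obs = Y / (1 + k_d·θ_c) = 0.463 / (1 + 0.0727 × 16.9) = 0.463 / 2.229 = 0.2078 g VSS/g bCOD.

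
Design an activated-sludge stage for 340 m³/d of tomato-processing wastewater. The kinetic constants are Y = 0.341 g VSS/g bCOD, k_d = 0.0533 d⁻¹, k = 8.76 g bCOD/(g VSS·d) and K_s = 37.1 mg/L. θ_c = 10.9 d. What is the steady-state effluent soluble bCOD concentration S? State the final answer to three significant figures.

S ≈ 1.89 mg/L

From the Monod/SRT balance for a CMAS, S = K_s·(1+k_d θ_c)/[θ_c·(Y k − k_d) − 1] = 37.1 × (1 + 0.0533 × 10.9) / [10.9 × (0.341 × 8.76 − 0.0533) − 1] = 58.65 / 30.98 = 1.893 mg/L.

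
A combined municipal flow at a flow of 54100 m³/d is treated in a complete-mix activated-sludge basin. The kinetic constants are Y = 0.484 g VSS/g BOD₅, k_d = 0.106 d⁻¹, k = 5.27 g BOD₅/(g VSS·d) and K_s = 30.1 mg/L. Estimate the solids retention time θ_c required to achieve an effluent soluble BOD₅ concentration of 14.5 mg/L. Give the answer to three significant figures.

θ_c ≈ 1.38 d

At the target effluent, Y k S/(K_s+S) = 0.484×5.27×14.5/44.60 = 0.8293 d⁻¹.
1/θ_c = 0.8293 − 0.106 = 0.7233 d⁻¹, so θ_c = 1.383 d.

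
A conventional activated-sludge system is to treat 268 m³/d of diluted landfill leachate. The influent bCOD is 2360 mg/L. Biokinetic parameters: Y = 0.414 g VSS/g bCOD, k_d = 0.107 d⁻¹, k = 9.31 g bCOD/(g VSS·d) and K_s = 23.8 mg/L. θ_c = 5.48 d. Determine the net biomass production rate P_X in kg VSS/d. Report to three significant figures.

P_X ≈ 165 kg VSS/d

From the Monod/SRT balance for a CMAS, S = K_s·(1+k_d θ_c)/[θ_c·(Y k − k_d) − 1] = 23.8 × (1 + 0.107 × 5.48) / [5.48 × (0.414 × 9.31 − 0.107) − 1] = 37.76 / 19.54 = 1.933 mg/L.
The observed yield is Y_obs = Y/(1 + k_d·θ_c) = 0.414 / (1 + 0.107 × 5.48) = 0.414 / 1.586 = 0.2610 g VSS per g bCOD removed.
Mass of bCOD removed per day: Q(S₀ − S) = 268 × 2358 g/m³ = 632.0 kg/d.
P_X = Y_obs · Q(S₀ − S) = 0.2610 × 632.0 = 164.9 kg VSS/d.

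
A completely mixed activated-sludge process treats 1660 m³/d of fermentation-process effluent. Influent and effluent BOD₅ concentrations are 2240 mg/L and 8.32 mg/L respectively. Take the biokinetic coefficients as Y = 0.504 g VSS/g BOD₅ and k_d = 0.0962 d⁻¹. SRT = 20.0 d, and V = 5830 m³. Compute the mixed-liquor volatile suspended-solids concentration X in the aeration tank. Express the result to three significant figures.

X ≈ 2190 mg/L

From V·X·(1 + k_d·θ_c) = Y·Q·(S₀ − S)·θ_c: X = 0.504 × 1660 × (2240 − 8.32) × 20.0 / [5830 × (1 + 0.0962 × 20.0)] = 2191 mg/L.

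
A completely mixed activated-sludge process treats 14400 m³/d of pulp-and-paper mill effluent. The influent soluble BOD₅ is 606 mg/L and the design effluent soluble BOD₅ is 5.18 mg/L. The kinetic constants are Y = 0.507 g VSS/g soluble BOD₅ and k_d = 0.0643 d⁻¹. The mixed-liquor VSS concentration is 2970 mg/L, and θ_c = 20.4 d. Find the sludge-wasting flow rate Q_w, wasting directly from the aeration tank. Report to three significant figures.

From the SRT design equation V = Y Q (S₀−S) θ_c / [X (1 + k_d θ_c)] = 0.507 × 14400 × (606 − 5.18) × 20.4 / [2970 × (1 + 0.0643 × 20.4)] = 8.95×10^7 / 6866 = 13033 m³.
Wasting from the aeration tank: Q_w = V / θ_c = 13033 / 20.4 = 638.9 m³/d.

Q_w ≈ 639 m³/d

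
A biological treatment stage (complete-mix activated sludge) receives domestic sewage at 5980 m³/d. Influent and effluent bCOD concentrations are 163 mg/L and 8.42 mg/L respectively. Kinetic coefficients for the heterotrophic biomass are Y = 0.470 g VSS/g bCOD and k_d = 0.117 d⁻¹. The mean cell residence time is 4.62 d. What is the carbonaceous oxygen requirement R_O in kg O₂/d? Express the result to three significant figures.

The observed yield is Y_obs = Y/(1 + k_d·θ_c) = 0.470 / (1 + 0.117 × 4.62) = 0.470 / 1.541 = 0.3051 g VSS per g bCOD removed.
ΔS = 163 − 8.42 = 154.6 mg/L, so the substrate removal rate is 5980 × 154.6/1000 = 924.4 kg bCOD/d.
Net sludge production P_X = 0.3051 × 924.4 = 282.0 kg VSS/d.
R_O = Q·(S₀ − S) − 1.42·P_X = 924.4 − 1.42 × 282.0 = 523.9 kg O₂/d.

R_O ≈ 524 kg O₂/d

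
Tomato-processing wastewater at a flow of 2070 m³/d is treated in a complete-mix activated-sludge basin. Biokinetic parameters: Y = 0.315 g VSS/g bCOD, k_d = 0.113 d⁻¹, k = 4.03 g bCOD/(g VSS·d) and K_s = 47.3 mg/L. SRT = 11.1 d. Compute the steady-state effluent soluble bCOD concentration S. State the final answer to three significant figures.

For a completely mixed reactor with recycle the Lawrence–McCarty relation gives S = K_s·(1 + k_d·θ_c) / [θ_c·(Y·k − k_d) − 1] = 47.3 × (1 + 0.113 × 11.1) / [11.1 × (0.315 × 4.03 − 0.113) − 1] = 106.6 / 11.84 = 9.008 mg/L.

S ≈ 9.01 mg/L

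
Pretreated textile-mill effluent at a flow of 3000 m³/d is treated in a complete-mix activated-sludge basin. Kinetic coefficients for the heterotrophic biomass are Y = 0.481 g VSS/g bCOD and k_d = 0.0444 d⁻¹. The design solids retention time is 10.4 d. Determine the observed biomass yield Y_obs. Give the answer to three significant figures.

Correct the yield for decay: Y_obs = Y/(1 + k_d θ_c) = 0.481 / (1 + 0.0444 × 10.4) = 0.481 / 1.462 = 0.3291.

Y_obs ≈ 0.329 g VSS/g bCOD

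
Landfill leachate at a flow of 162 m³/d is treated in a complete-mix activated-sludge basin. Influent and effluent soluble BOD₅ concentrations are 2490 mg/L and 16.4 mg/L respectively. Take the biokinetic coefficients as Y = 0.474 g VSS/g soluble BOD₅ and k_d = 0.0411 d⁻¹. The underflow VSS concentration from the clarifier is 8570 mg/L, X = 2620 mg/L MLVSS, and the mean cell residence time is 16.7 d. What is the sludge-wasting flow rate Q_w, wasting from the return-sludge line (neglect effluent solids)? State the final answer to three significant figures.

Rearranging the biomass balance for a CMAS with decay, V = Y·Q·ΔS·θ_c / [X·(1+k_d θ_c)] = 0.474 × 162 × (2490 − 16.4) × 16.7 / [2620 × (1 + 0.0411 × 16.7)] = 3.17×10^6 / 4418 = 717.9 m³.
Wasting from the return line (neglecting effluent solids): Q_w = V·X / (θ_c·X_r) = 717.9 × 2620 / (16.7 × 8570) = 13.14 m³/d.

Q_w ≈ 13.1 m³/d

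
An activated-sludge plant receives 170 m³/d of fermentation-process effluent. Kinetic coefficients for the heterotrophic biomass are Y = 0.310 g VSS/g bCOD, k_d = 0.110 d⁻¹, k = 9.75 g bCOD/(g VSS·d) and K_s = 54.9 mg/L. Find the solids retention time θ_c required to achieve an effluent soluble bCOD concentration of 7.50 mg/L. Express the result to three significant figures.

Specific growth rate at S = 7.50 mg/L: μ = YkS/(K_s+S) = 0.310·9.75·7.50/(54.9+7.50) = 0.3633 d⁻¹.
1/θ_c = 0.3633 − 0.110 = 0.2533 d⁻¹, so θ_c = 3.948 d.

θ_c ≈ 3.95 d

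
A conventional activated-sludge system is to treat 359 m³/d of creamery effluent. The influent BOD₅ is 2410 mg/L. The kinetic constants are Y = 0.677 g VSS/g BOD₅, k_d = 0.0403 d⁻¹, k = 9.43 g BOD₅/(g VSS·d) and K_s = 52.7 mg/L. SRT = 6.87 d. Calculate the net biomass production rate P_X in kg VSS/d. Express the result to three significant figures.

Effluent substrate depends only on kinetics and SRT: S = K_s(1 + k_d θ_c) / [θ_c(Yk − k_d) − 1] = 52.7 × (1 + 0.0403 × 6.87) / [6.87 × (0.677 × 9.43 − 0.0403) − 1] = 67.29 / 42.58 = 1.580 mg/L.
The observed yield is Y_obs = Y/(1 + k_d·θ_c) = 0.677 / (1 + 0.0403 × 6.87) = 0.677 / 1.277 = 0.5302 g VSS per g BOD₅ removed.
Q·(S₀ − S) = 359 × (2410 − 1.58) × 10⁻³ = 864.6 kg/d removed.
Net biomass production P_X = Y_obs × Q·(S₀ − S) = 0.5302 × 864.6 = 458.4 kg VSS/d.

P_X ≈ 458 kg VSS/d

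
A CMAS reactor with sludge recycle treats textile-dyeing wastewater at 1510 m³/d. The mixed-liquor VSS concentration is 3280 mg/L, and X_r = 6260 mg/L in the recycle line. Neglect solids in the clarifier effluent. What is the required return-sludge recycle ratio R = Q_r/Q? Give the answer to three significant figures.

Solids balance on the clarifier gives (1+R)X = R·X_r, so R = X/(X_r − X) = 3280 / (6260 − 3280) = 1.101.

R ≈ 1.10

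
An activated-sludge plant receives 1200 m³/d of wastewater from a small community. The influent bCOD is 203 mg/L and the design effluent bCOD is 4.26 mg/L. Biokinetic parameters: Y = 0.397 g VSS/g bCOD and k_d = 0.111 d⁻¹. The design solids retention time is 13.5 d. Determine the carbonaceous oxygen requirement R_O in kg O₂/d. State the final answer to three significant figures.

R_O ≈ 185 kg O₂/d

Y_obs = Y / (1 + k_d θ_c) = 0.397 / (1 + 0.111 × 13.5) = 0.397 / 2.498 = 0.1589.
Q·(S₀ − S) = 1200 × (203 − 4.26) × 10⁻³ = 238.5 kg/d removed.
Net sludge production P_X = 0.1589 × 238.5 = 37.89 kg VSS/d.
R_O = Q·(S₀ − S) − 1.42·P_X = 238.5 − 1.42 × 37.89 = 184.7 kg O₂/d.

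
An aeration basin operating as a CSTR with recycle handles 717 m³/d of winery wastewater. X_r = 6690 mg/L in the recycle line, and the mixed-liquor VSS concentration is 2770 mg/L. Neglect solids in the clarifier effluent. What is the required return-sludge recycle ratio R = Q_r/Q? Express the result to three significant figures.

R = Q_r/Q = X/(X_r − X) = 2770 / (6690 − 2770) = 0.7066.

R ≈ 0.707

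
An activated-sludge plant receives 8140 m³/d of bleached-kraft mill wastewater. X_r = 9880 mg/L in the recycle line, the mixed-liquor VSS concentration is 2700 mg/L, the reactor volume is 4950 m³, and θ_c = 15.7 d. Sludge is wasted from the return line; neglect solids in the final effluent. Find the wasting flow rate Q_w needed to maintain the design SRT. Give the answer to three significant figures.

Q_w ≈ 86.2 m³/d

θ_c = V·X/(Q_w·X_r) when wasting from the recycle, so Q_w = V·X/(θ_c·X_r) = 4950 × 2700 / (15.7 × 9880) = 86.16 m³/d.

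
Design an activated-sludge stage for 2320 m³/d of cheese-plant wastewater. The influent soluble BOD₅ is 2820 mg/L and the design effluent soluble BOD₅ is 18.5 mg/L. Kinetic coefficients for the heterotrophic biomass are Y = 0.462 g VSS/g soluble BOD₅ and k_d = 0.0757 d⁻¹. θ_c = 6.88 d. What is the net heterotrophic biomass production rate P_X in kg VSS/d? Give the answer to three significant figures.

Y_obs = Y / (1 + k_d θ_c) = 0.462 / (1 + 0.0757 × 6.88) = 0.462 / 1.521 = 0.3038.
Mass of soluble BOD₅ removed per day: Q(S₀ − S) = 2320 × 2802 g/m³ = 6499 kg/d.
Biomass produced: P_X = Y_obs·Q·ΔS = 0.3038 × 6499 ≈ 1974 kg VSS/d.

P_X ≈ 1970 kg VSS/d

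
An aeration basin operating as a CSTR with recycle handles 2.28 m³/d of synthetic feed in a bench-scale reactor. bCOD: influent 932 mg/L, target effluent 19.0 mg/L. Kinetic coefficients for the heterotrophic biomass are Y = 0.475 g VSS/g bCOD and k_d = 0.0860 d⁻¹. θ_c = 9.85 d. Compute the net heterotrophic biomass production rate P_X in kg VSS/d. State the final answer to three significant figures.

P_X ≈ 0.535 kg VSS/d

The observed yield is Y_obs = Y/(1 + k_d·θ_c) = 0.475 / (1 + 0.0860 × 9.85) = 0.475 / 1.847 = 0.2572 g VSS per g bCOD removed.
ΔS = 932 − 19.0 = 913.0 mg/L, so the substrate removal rate is 2.28 × 913.0/1000 = 2.082 kg bCOD/d.
So the net sludge growth is P_X = 0.2572 × 2.082 = 0.5353 kg VSS/d.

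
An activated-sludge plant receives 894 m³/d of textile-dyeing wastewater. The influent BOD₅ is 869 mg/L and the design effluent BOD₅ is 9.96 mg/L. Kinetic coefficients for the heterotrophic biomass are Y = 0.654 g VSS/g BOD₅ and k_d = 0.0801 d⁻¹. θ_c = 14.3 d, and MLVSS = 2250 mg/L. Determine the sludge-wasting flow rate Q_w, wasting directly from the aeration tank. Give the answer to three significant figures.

Steady-state biomass mass balance: V·X·(1 + k_d·θ_c) = Y·Q·(S₀ − S)·θ_c, so V = 0.654 × 894 × (869 − 9.96) × 14.3 / [2250 × (1 + 0.0801 × 14.3)] = 7.18×10^6 / 4827 = 1488 m³.
Wasting from the aeration tank: Q_w = V / θ_c = 1488 / 14.3 = 104.0 m³/d.

Q_w ≈ 104 m³/d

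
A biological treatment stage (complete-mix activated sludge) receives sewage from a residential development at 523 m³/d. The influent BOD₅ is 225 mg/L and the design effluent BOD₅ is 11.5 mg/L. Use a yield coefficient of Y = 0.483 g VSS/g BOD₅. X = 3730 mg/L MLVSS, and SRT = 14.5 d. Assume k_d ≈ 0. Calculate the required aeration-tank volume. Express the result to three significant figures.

V ≈ 210 m³

Biomass mass balance (decay neglected): V·X = Y·Q·(S₀ − S)·θ_c, so V = 0.483 × 523 × (225 − 11.5) × 14.5 / 3730 = 209.7 m³.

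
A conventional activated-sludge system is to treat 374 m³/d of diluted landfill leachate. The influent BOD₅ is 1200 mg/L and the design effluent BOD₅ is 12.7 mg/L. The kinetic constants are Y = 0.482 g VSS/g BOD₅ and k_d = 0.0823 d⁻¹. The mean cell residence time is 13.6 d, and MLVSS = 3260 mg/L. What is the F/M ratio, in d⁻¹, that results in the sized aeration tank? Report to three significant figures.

F/M ≈ 0.327 d⁻¹

From the SRT design equation V = Y Q (S₀−S) θ_c / [X (1 + k_d θ_c)] = 0.482 × 374 × (1200 − 12.7) × 13.6 / [3260 × (1 + 0.0823 × 13.6)] = 2.91×10^6 / 6909 = 421.3 m³.
F/M = Q·S₀ / (V·X) = 374 × 1200 / (421.3 × 3260) = 0.3268 g BOD₅·(g VSS·d)⁻¹.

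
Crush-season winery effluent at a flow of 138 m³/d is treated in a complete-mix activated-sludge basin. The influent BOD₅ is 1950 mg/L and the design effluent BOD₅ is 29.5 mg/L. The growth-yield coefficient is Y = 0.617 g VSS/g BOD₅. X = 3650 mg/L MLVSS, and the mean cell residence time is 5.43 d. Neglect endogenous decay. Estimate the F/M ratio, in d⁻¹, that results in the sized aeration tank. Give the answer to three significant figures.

F/M ≈ 0.303 d⁻¹

With k_d = 0 the design equation reduces to V = Y Q (S₀−S) θ_c / X = 0.617 × 138 × (1950 − 29.5) × 5.43 / 3650 = 243.3 m³.
Food-to-microorganism ratio F/M = Q S₀ / (V X) = 138 × 1950 / (243.3 × 3650) = 0.3031 d⁻¹.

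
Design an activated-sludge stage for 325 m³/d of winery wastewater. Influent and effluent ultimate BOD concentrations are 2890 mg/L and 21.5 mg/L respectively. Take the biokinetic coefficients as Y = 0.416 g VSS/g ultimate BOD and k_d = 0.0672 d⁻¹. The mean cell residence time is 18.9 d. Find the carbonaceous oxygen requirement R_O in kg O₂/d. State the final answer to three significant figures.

Y_obs = Y / (1 + k_d θ_c) = 0.416 / (1 + 0.0672 × 18.9) = 0.416 / 2.270 = 0.1833.
Mass of ultimate BOD removed per day: Q(S₀ − S) = 325 × 2868 g/m³ = 932.3 kg/d.
Net sludge production P_X = 0.1833 × 932.3 = 170.8 kg VSS/d.
Carbonaceous O₂ demand = substrate oxidised − cell-mass equivalent = 932.3 − 1.42 × 170.8 = 689.7 kg O₂/d.

R_O ≈ 690 kg O₂/d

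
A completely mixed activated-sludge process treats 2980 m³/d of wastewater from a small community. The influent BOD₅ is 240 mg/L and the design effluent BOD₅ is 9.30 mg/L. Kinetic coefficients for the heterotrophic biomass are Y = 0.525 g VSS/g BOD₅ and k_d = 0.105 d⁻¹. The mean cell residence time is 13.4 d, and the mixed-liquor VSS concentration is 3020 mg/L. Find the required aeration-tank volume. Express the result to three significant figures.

Steady-state biomass mass balance: V·X·(1 + k_d·θ_c) = Y·Q·(S₀ − S)·θ_c, so V = 0.525 × 2980 × (240 − 9.30) × 13.4 / [3020 × (1 + 0.105 × 13.4)] = 4.84×10^6 / 7269 = 665.3 m³.

V ≈ 665 m³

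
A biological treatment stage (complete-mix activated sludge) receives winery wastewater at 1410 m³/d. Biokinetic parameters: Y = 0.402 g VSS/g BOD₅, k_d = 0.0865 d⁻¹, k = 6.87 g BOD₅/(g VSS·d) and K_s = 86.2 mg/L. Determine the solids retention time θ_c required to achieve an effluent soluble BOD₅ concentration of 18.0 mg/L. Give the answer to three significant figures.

θ_c ≈ 2.56 d

From 1/θ_c = Y·k·S/(K_s + S) − k_d: Y·k·S/(K_s+S) = 0.402 × 6.87 × 18.0 / (86.2 + 18.0) = 0.4771 d⁻¹.
1/θ_c = 0.4771 − 0.0865 = 0.3906 d⁻¹, so θ_c = 2.560 d.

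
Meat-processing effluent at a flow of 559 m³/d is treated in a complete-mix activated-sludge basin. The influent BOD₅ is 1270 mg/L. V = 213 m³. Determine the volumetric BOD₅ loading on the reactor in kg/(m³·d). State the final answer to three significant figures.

Volumetric loading L_v = Q·S₀ / V = 559 × 1270 g/m³ / 213.0 m³ = 3333 g/(m³·d) = 3.333 kg BOD₅/(m³·d).

L_v ≈ 3.33 kg BOD₅/(m³·d)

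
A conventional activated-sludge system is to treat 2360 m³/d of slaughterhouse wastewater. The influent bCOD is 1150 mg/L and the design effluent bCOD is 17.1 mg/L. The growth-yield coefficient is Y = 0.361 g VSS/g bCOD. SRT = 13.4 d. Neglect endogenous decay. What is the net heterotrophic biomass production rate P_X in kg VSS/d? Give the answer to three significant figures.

No decay correction is needed, so Y_obs = Y = 0.361.
Substrate removed = Q·(S₀ − S) = 2360 m³/d × (1150 − 17.1) g/m³ = 2.67×10^6 g/d = 2674 kg/d.
P_X = Y_obs · Q(S₀ − S) = 0.3610 × 2674 = 965.2 kg VSS/d.

P_X ≈ 965 kg VSS/d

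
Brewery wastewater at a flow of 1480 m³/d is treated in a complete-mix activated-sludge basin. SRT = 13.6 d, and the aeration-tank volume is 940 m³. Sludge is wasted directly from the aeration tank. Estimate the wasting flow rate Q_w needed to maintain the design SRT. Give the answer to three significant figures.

Q_w ≈ 69.1 m³/d

Wasting from the aeration tank: Q_w = V / θ_c = 940.0 / 13.6 = 69.12 m³/d.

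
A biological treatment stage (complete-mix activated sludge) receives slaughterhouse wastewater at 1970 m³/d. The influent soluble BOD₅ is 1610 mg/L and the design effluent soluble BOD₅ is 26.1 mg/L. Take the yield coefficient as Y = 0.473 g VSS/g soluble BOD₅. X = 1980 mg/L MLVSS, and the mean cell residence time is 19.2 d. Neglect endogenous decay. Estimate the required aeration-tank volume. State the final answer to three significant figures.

Biomass mass balance (decay neglected): V·X = Y·Q·(S₀ − S)·θ_c, so V = 0.473 × 1970 × (1610 − 26.1) × 19.2 / 1980 = 14312 m³.

V ≈ 14300 m³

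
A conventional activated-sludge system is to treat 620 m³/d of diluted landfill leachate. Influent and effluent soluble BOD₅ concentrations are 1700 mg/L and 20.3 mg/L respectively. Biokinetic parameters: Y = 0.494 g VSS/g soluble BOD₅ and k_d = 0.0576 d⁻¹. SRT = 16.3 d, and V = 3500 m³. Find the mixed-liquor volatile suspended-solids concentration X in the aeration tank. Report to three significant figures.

X ≈ 1240 mg/L

X = Y·Q·ΔS·θ_c / [V·(1 + k_d θ_c)] = 0.494 × 620 × (1700 − 20.3) × 16.3 / [3500 × (1 + 0.0576 × 16.3)] = 1236 mg/L.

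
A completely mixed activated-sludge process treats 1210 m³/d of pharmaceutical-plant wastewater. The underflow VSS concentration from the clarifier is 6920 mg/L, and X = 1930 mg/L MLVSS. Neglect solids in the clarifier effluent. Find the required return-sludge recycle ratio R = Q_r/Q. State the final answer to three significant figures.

R ≈ 0.387

Mass balance around the secondary clarifier (neglecting effluent solids): R = X / (X_r − X) = 1930 / (6920 − 1930) = 0.3868.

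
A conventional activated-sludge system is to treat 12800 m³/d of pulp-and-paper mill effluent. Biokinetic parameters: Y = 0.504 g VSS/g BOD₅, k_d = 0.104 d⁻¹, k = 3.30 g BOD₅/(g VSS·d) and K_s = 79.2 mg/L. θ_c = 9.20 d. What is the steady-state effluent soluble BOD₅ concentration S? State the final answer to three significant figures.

For a completely mixed reactor with recycle the Lawrence–McCarty relation gives S = K_s·(1 + k_d·θ_c) / [θ_c·(Y·k − k_d) − 1] = 79.2 × (1 + 0.104 × 9.20) / [9.20 × (0.504 × 3.30 − 0.104) − 1] = 155.0 / 13.34 = 11.61 mg/L.

S ≈ 11.6 mg/L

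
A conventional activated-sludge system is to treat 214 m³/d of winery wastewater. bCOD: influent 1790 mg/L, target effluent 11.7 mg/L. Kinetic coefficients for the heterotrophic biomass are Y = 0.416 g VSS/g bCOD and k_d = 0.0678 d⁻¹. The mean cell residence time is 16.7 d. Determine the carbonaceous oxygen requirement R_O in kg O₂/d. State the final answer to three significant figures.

The observed yield is Y_obs = Y/(1 + k_d·θ_c) = 0.416 / (1 + 0.0678 × 16.7) = 0.416 / 2.132 = 0.1951 g VSS per g bCOD removed.
Mass of bCOD removed per day: Q(S₀ − S) = 214 × 1778 g/m³ = 380.6 kg/d.
Net sludge production P_X = 0.1951 × 380.6 = 74.25 kg VSS/d.
Carbonaceous O₂ demand = substrate oxidised − cell-mass equivalent = 380.6 − 1.42 × 74.25 = 275.1 kg O₂/d.

R_O ≈ 275 kg O₂/d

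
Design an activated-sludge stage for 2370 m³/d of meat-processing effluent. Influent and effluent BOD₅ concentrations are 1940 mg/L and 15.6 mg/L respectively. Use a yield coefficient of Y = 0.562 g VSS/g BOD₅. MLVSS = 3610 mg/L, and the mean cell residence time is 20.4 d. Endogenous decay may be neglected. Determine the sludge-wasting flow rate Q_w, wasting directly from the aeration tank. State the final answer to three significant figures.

Biomass mass balance (decay neglected): V·X = Y·Q·(S₀ − S)·θ_c, so V = 0.562 × 2370 × (1940 − 15.6) × 20.4 / 3610 = 14484 m³.
With mixed-liquor wasting, θ_c = V/Q_w, so Q_w = V/θ_c = 14484/20.4 = 710.0 m³/d.

Q_w ≈ 710 m³/d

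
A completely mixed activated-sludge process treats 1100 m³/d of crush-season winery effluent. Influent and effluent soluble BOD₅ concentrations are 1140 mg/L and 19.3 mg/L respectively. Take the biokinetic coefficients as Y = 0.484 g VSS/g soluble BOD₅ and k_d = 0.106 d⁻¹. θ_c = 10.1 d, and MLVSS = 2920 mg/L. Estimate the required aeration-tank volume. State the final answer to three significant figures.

Rearranging the biomass balance for a CMAS with decay, V = Y·Q·ΔS·θ_c / [X·(1+k_d θ_c)] = 0.484 × 1100 × (1140 − 19.3) × 10.1 / [2920 × (1 + 0.106 × 10.1)] = 6.03×10^6 / 6046 = 996.7 m³.

V ≈ 997 m³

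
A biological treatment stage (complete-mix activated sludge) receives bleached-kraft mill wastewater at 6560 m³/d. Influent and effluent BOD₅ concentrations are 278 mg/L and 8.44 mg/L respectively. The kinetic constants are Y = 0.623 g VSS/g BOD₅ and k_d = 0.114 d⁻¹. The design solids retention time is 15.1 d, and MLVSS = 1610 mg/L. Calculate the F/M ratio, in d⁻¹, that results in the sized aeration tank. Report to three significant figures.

F/M ≈ 0.298 d⁻¹

Rearranging the biomass balance for a CMAS with decay, V = Y·Q·ΔS·θ_c / [X·(1+k_d θ_c)] = 0.623 × 6560 × (278 − 8.44) × 15.1 / [1610 × (1 + 0.114 × 15.1)] = 1.66×10^7 / 4381 = 3797 m³.
Food-to-microorganism ratio F/M = Q S₀ / (V X) = 6560 × 278 / (3797 × 1610) = 0.2983 d⁻¹.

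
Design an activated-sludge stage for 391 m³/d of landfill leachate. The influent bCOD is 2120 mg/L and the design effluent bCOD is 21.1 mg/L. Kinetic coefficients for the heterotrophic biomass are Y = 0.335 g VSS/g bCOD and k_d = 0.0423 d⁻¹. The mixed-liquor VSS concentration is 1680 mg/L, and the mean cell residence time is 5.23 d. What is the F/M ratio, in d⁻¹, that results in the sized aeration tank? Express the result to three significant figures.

Rearranging the biomass balance for a CMAS with decay, V = Y·Q·ΔS·θ_c / [X·(1+k_d θ_c)] = 0.335 × 391 × (2120 − 21.1) × 5.23 / [1680 × (1 + 0.0423 × 5.23)] = 1.44×10^6 / 2052 = 700.8 m³.
F/M = applied load / biomass = Q·S₀/(V·X) = 391 × 2120 / (700.8 × 1680) = 0.7040 d⁻¹.

F/M ≈ 0.704 d⁻¹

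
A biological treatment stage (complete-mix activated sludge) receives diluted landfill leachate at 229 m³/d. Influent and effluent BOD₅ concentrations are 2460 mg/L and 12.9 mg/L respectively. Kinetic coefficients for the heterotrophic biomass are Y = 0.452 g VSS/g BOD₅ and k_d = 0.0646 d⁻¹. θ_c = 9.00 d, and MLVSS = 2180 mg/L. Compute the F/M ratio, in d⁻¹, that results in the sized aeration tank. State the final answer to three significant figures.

F/M ≈ 0.391 d⁻¹

Steady-state biomass mass balance: V·X·(1 + k_d·θ_c) = Y·Q·(S₀ − S)·θ_c, so V = 0.452 × 229 × (2460 − 12.9) × 9.00 / [2180 × (1 + 0.0646 × 9.00)] = 2.28×10^6 / 3447 = 661.3 m³.
Food-to-microorganism ratio F/M = Q S₀ / (V X) = 229 × 2460 / (661.3 × 2180) = 0.3908 d⁻¹.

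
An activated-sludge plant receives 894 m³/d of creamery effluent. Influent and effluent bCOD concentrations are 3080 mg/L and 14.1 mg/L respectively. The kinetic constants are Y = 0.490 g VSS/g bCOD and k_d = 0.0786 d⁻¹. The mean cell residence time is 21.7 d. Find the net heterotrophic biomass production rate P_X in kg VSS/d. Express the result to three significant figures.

Correct the yield for decay: Y_obs = Y/(1 + k_d θ_c) = 0.490 / (1 + 0.0786 × 21.7) = 0.490 / 2.706 = 0.1811.
Substrate removed = Q·(S₀ − S) = 894 m³/d × (3080 − 14.1) g/m³ = 2.74×10^6 g/d = 2741 kg/d.
So the net sludge growth is P_X = 0.1811 × 2741 = 496.4 kg VSS/d.

P_X ≈ 496 kg VSS/d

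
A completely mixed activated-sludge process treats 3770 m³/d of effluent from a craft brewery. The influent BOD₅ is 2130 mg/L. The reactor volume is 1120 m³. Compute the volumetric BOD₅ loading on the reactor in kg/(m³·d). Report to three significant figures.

L_v ≈ 7.17 kg BOD₅/(m³·d)

Volumetric loading L_v = Q·S₀ / V = 3770 × 2130 g/m³ / 1120 m³ = 7170 g/(m³·d) = 7.170 kg BOD₅/(m³·d).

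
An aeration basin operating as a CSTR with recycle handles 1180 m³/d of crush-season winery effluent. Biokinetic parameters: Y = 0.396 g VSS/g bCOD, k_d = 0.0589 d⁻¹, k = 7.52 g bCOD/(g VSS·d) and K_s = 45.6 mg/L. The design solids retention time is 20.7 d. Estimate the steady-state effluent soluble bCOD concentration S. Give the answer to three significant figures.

From the Monod/SRT balance for a CMAS, S = K_s·(1+k_d θ_c)/[θ_c·(Y k − k_d) − 1] = 45.6 × (1 + 0.0589 × 20.7) / [20.7 × (0.396 × 7.52 − 0.0589) − 1] = 101.2 / 59.42 = 1.703 mg/L.

S ≈ 1.70 mg/L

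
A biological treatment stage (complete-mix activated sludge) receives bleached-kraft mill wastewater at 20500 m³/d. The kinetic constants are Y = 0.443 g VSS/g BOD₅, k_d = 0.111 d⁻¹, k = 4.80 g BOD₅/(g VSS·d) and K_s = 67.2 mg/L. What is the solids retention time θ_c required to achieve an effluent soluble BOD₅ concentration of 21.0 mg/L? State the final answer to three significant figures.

From 1/θ_c = Y·k·S/(K_s + S) − k_d: Y·k·S/(K_s+S) = 0.443 × 4.80 × 21.0 / (67.2 + 21.0) = 0.5063 d⁻¹.
θ_c = 1/(μ − k_d) = 1/(0.5063 − 0.111) = 1/0.3953 = 2.530 d.

θ_c ≈ 2.53 d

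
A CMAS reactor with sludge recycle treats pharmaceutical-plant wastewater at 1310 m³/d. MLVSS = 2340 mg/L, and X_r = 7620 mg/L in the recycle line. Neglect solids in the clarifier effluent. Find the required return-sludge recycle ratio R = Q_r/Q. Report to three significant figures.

R ≈ 0.443

Solids balance on the clarifier gives (1+R)X = R·X_r, so R = X/(X_r − X) = 2340 / (7620 − 2340) = 0.4432.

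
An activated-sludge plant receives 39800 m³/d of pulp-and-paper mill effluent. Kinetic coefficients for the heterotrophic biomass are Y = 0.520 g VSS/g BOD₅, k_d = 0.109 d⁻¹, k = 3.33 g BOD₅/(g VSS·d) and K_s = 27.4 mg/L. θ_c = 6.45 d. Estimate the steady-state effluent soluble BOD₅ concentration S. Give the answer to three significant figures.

S ≈ 4.93 mg/L

From the Monod/SRT balance for a CMAS, S = K_s·(1+k_d θ_c)/[θ_c·(Y k − k_d) − 1] = 27.4 × (1 + 0.109 × 6.45) / [6.45 × (0.520 × 3.33 − 0.109) − 1] = 46.66 / 9.466 = 4.930 mg/L.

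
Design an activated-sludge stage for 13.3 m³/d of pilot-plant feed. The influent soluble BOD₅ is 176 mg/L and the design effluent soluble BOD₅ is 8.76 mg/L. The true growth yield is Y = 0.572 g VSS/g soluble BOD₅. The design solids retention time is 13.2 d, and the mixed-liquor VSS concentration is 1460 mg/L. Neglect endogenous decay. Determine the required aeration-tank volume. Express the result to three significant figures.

V ≈ 11.5 m³

Biomass mass balance (decay neglected): V·X = Y·Q·(S₀ − S)·θ_c, so V = 0.572 × 13.3 × (176 − 8.76) × 13.2 / 1460 = 11.50 m³.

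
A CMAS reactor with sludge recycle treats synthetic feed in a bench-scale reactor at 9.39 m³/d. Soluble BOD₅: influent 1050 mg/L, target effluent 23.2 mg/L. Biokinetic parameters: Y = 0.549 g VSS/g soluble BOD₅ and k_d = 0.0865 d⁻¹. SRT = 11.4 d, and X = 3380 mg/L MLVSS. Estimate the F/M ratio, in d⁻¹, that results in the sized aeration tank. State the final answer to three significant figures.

F/M ≈ 0.325 d⁻¹

From the SRT design equation V = Y Q (S₀−S) θ_c / [X (1 + k_d θ_c)] = 0.549 × 9.39 × (1050 − 23.2) × 11.4 / [3380 × (1 + 0.0865 × 11.4)] = 6.03×10^4 / 6713 = 8.989 m³.
F/M = Q·S₀ / (V·X) = 9.39 × 1050 / (8.989 × 3380) = 0.3245 g soluble BOD₅·(g VSS·d)⁻¹.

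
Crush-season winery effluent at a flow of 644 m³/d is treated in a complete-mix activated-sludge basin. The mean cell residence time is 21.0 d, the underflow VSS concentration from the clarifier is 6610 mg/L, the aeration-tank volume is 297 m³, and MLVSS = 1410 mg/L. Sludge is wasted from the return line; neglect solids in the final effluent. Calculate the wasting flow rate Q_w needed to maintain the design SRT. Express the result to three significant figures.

Q_w ≈ 3.02 m³/d

Q_w = (V·X)/(θ_c X_r) = 297.0 × 1410 / (21.0 × 6610) = 3.017 m³/d.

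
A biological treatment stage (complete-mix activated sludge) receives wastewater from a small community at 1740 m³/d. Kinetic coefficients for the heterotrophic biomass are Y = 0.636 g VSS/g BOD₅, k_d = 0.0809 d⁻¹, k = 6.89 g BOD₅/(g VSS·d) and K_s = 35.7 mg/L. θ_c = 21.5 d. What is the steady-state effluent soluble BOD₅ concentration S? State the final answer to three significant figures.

For a completely mixed reactor with recycle the Lawrence–McCarty relation gives S = K_s·(1 + k_d·θ_c) / [θ_c·(Y·k − k_d) − 1] = 35.7 × (1 + 0.0809 × 21.5) / [21.5 × (0.636 × 6.89 − 0.0809) − 1] = 97.79 / 91.47 = 1.069 mg/L.

S ≈ 1.07 mg/L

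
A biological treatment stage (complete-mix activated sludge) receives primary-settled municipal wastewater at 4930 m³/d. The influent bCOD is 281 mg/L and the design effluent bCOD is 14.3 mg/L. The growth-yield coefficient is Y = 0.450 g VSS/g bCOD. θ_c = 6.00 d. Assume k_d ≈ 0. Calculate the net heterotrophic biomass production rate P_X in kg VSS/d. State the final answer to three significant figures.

Since k_d ≈ 0, Y_obs = Y = 0.450 g VSS/g bCOD.
ΔS = 281 − 14.3 = 266.7 mg/L, so the substrate removal rate is 4930 × 266.7/1000 = 1315 kg bCOD/d.
P_X = Y_obs · Q(S₀ − S) = 0.4500 × 1315 = 591.7 kg VSS/d.

P_X ≈ 592 kg VSS/d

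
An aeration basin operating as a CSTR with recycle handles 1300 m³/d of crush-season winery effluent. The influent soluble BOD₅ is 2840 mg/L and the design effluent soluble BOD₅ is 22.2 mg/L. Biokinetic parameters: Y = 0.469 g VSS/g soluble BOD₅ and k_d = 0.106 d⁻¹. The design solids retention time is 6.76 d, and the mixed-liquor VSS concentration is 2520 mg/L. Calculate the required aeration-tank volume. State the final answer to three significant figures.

V ≈ 2680 m³

From the SRT design equation V = Y Q (S₀−S) θ_c / [X (1 + k_d θ_c)] = 0.469 × 1300 × (2840 − 22.2) × 6.76 / [2520 × (1 + 0.106 × 6.76)] = 1.16×10^7 / 4326 = 2685 m³.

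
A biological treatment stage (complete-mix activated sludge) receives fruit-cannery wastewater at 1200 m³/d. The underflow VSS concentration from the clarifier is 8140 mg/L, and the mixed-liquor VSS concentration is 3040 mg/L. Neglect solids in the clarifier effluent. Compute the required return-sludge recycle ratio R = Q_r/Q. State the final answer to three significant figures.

R = Q_r/Q = X/(X_r − X) = 3040 / (8140 − 3040) = 0.5961.

R ≈ 0.596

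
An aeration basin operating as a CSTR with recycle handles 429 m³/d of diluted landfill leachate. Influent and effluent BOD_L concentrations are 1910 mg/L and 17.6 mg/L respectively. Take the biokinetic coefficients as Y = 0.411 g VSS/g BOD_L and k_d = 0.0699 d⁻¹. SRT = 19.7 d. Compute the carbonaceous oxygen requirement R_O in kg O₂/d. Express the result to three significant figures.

R_O ≈ 613 kg O₂/d

Correct the yield for decay: Y_obs = Y/(1 + k_d θ_c) = 0.411 / (1 + 0.0699 × 19.7) = 0.411 / 2.377 = 0.1729.
Q·(S₀ − S) = 429 × (1910 − 17.6) × 10⁻³ = 811.8 kg/d removed.
P_X = Y_obs·Q·(S₀ − S) = 0.1729 × 811.8 = 140.4 kg VSS/d.
R_O = Q·ΔS − 1.42 P_X = 811.8 − 199.3 = 612.5 kg O₂/d.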